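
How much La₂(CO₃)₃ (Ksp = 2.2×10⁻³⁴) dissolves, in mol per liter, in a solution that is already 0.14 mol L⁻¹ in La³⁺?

7.5×10⁻¹² M

La₂(CO₃)₃(s) ⇌ 2 La³⁺(aq) + 3 CO₃²⁻(aq)
The solution already contains La³⁺ at 0.14 mol L⁻¹. Let s be the molar solubility of La₂(CO₃)₃.
[La³⁺] ≈ 0.14 mol L⁻¹ (common ion dominates); [CO₃²⁻] = 3s.
Ksp = [La³⁺]^2[CO₃²⁻]^3 = (0.14)^2(3s)^3
(3s)^3 = 2.2×10⁻³⁴ / (0.14)^2 = 1.1×10⁻³²
s = 7.5×10⁻¹² mol L⁻¹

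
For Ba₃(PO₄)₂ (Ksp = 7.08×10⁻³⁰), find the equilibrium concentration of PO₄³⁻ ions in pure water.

1.16×10⁻⁶ M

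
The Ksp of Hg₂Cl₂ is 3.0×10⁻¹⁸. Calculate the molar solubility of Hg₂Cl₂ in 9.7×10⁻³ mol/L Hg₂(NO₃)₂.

8.8×10⁻⁹ M

Hg₂Cl₂(s) ⇌ Hg₂²⁺(aq) + 2 Cl⁻(aq)
With Hg₂²⁺ already at 9.7×10⁻³ mol/L and s small, take [Hg₂²⁺] ≈ 9.7×10⁻³ mol/L and [Cl⁻] = 2s.
Ksp = [Hg₂²⁺][Cl⁻]^2 = (9.7×10⁻³)(2s)^2
(2s)^2 = 3.0×10⁻¹⁸ / (9.7×10⁻³) = 3.1×10⁻¹⁶
s = 8.8×10⁻⁹ mol/L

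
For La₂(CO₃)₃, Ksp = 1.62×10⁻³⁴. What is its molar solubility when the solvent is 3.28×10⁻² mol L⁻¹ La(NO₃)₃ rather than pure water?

La₂(CO₃)₃(s) ⇌ 2 La³⁺(aq) + 3 CO₃²⁻(aq)
With La³⁺ already at 3.28×10⁻² mol L⁻¹ and s small, take [La³⁺] ≈ 3.28×10⁻² mol L⁻¹ and [CO₃²⁻] = 3s.
Ksp = [La³⁺]^2[CO₃²⁻]^3 = (3.28×10⁻²)^2(3s)^3
(3s)^3 = 1.62×10⁻³⁴ / (3.28×10⁻²)^2 = 1.51×10⁻³¹
s = 1.77×10⁻¹¹ mol L⁻¹

1.77×10⁻¹¹ M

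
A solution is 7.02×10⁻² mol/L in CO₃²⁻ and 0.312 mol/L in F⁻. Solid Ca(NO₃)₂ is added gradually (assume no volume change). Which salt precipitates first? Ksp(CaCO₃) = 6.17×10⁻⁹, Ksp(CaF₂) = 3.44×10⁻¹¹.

CaF₂

Precipitation of each salt begins when its ion product equals Ksp.
For CaCO₃: [Ca²⁺] = (Ksp/[CO₃²⁻]) = 8.79×10⁻⁸ mol/L
For CaF₂: [Ca²⁺] = (Ksp/[F⁻]^2) = 3.53×10⁻¹⁰ mol/L
CaF₂ requires the lower [Ca²⁺], so it precipitates first.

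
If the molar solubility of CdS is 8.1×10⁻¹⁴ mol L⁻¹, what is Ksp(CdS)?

CdS(s) ⇌ Cd²⁺(aq) + S²⁻(aq)
For each mole of CdS that dissolves per liter, [Cd²⁺] = s and [S²⁻] = s; let s denote this solubility.
Ksp = [Cd²⁺][S²⁻] = s · s = s^2
Ksp = (8.1×10⁻¹⁴)^2 = 6.6×10⁻²⁷

Ksp = 6.6×10⁻²⁷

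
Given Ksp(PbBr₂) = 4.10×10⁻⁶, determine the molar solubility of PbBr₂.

1.01×10⁻² M

PbBr₂(s) ⇌ Pb²⁺(aq) + 2 Br⁻(aq)
Let s be the molar solubility. Then [Pb²⁺] = s and [Br⁻] = 2s.
Ksp = [Pb²⁺][Br⁻]^2 = s · (2s)^2 = 4s^3
4s^3 = 4.10×10⁻⁶  ⇒  s^3 = 1.03×10⁻⁶
Taking the 3rd root, s = 1.01×10⁻² mol L⁻¹.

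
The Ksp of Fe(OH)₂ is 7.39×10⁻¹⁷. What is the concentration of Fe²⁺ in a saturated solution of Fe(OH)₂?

Fe(OH)₂(s) ⇌ Fe²⁺(aq) + 2 OH⁻(aq)
Call the molar solubility s, so that [Fe²⁺] = s and [OH⁻] = 2s.
Ksp = [Fe²⁺][OH⁻]^2 = s · (2s)^2 = 4s^3 = 7.39×10⁻¹⁷
s = 2.64×10⁻⁶ M
[Fe²⁺] = s = 2.64×10⁻⁶ M

2.64×10⁻⁶ M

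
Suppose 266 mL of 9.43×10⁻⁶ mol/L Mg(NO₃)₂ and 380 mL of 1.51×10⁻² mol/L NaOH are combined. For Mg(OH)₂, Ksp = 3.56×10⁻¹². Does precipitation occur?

After mixing, V = 266 mL + 380 mL = 646 mL.
[Mg²⁺] = (9.43×10⁻⁶)(266)/646 = 3.88×10⁻⁶ mol/L
[OH⁻] = (1.51×10⁻²)(380)/646 = 8.88×10⁻³ mol/L
Q = [Mg²⁺][OH⁻]^2 = 3.06×10⁻¹⁰
Q = 3.06×10⁻¹⁰ > Ksp = 3.56×10⁻¹², so the solution is supersaturated and Mg(OH)₂ precipitates.

Yes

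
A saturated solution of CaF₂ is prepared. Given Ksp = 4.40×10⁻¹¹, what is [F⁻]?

CaF₂(s) ⇌ Ca²⁺(aq) + 2 F⁻(aq)
Call the molar solubility s, so that [Ca²⁺] = s and [F⁻] = 2s.
Ksp = [Ca²⁺][F⁻]^2 = s · (2s)^2 = 4s^3 = 4.40×10⁻¹¹
s = 2.22×10⁻⁴ mol L⁻¹
[F⁻] = 2s = 4.45×10⁻⁴ mol L⁻¹

4.45×10⁻⁴ M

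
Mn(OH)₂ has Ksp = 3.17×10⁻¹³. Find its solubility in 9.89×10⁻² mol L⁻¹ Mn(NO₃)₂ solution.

8.95×10⁻⁷ M

Mn(OH)₂(s) ⇌ Mn²⁺(aq) + 2 OH⁻(aq)
Let s be the solubility of Mn(OH)₂ here. The common ion gives [Mn²⁺] ≈ 9.89×10⁻² mol L⁻¹, and [OH⁻] = 2s.
Ksp = [Mn²⁺][OH⁻]^2 = (9.89×10⁻²)(2s)^2
(2s)^2 = 3.17×10⁻¹³ / (9.89×10⁻²) = 3.21×10⁻¹²
s = 8.95×10⁻⁷ mol L⁻¹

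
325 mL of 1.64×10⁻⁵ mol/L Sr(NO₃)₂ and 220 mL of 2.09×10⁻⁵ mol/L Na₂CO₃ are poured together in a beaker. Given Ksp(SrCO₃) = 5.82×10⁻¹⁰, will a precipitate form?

Total volume after mixing = 325 + 220 = 545 mL.
[Sr²⁺] = (1.64×10⁻⁵)(325)/545 = 9.78×10⁻⁶ mol/L
[CO₃²⁻] = (2.09×10⁻⁵)(220)/545 = 8.44×10⁻⁶ mol/L
Q = [Sr²⁺][CO₃²⁻] = 8.25×10⁻¹¹
Q < Ksp (8.25×10⁻¹¹ vs 5.82×10⁻¹⁰); the solution remains unsaturated and no precipitate forms.

No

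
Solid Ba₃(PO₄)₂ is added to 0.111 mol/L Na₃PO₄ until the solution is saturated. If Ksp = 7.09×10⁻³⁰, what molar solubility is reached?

2.77×10⁻¹⁰ M

Ba₃(PO₄)₂(s) ⇌ 3 Ba²⁺(aq) + 2 PO₄³⁻(aq)
With PO₄³⁻ already at 0.111 mol/L and s small, take [PO₄³⁻] ≈ 0.111 mol/L and [Ba²⁺] = 3s.
Ksp = [Ba²⁺]^3[PO₄³⁻]^2 = (3s)^3(0.111)^2
(3s)^3 = 7.09×10⁻³⁰ / (0.111)^2 = 5.75×10⁻²⁸
s = 2.77×10⁻¹⁰ mol/L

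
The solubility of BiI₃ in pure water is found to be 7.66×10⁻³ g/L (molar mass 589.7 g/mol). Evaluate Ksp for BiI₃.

Ksp = 7.69×10⁻¹⁹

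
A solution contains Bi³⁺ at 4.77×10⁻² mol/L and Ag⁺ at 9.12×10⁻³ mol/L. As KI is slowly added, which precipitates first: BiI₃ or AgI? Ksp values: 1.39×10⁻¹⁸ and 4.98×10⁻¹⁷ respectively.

AgI

Precipitation of each salt begins when its ion product equals Ksp.
For BiI₃: [I⁻] = (Ksp/[Bi³⁺])^(1/3) = 3.08×10⁻⁶ mol/L
For AgI: [I⁻] = (Ksp/[Ag⁺]) = 5.46×10⁻¹⁵ mol/L
The smaller threshold [I⁻] is reached first, so AgI precipitates first.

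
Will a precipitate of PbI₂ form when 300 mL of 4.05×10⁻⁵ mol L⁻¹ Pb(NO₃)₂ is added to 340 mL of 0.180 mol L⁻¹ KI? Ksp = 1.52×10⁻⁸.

Total volume after mixing = 300 + 340 = 640 mL.
[Pb²⁺] = (4.05×10⁻⁵)(300)/640 = 1.90×10⁻⁵ mol L⁻¹
[I⁻] = (0.180)(340)/640 = 9.56×10⁻² mol L⁻¹
Q = [Pb²⁺][I⁻]^2 = 1.74×10⁻⁷
Since Q (1.74×10⁻⁷) exceeds Ksp (1.52×10⁻⁸), PbI₂ will precipitate.

Yes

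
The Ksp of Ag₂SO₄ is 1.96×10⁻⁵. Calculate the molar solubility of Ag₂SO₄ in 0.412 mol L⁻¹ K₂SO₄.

3.45×10⁻³ M

Ag₂SO₄(s) ⇌ 2 Ag⁺(aq) + SO₄²⁻(aq)
Let s be the solubility of Ag₂SO₄ here. The common ion gives [SO₄²⁻] ≈ 0.412 mol L⁻¹, and [Ag⁺] = 2s.
Ksp = [Ag⁺]^2[SO₄²⁻] = (2s)^2(0.412)
(2s)^2 = 1.96×10⁻⁵ / (0.412) = 4.76×10⁻⁵
s = 3.45×10⁻³ mol L⁻¹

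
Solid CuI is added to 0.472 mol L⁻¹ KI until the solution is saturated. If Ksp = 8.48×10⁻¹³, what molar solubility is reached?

1.80×10⁻¹² M

CuI(s) ⇌ Cu⁺(aq) + I⁻(aq)
I⁻ is already present at 0.472 mol L⁻¹. If s mol/L of CuI dissolves, [Cu⁺] = s while [I⁻] ≈ 0.472 mol L⁻¹.
Ksp = [Cu⁺][I⁻] = s(0.472)
s = 8.48×10⁻¹³ / (0.472) = 1.80×10⁻¹²
s = 1.80×10⁻¹² mol L⁻¹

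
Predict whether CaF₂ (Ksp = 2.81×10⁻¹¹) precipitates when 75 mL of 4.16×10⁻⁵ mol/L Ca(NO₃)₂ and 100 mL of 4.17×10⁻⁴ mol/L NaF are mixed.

After mixing, V = 75 mL + 100 mL = 175 mL.
[Ca²⁺] = (4.16×10⁻⁵)(75)/175 = 1.78×10⁻⁵ mol/L
[F⁻] = (4.17×10⁻⁴)(100)/175 = 2.38×10⁻⁴ mol/L
Q = [Ca²⁺][F⁻]^2 = 1.01×10⁻¹²
Q = 1.01×10⁻¹² < Ksp = 2.81×10⁻¹¹, so the solution is unsaturated and no precipitate forms.

No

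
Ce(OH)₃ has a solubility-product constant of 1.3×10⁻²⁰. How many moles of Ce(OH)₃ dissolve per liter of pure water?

4.7×10⁻⁶ M

Ce(OH)₃(s) ⇌ Ce³⁺(aq) + 3 OH⁻(aq)
Call the molar solubility s, so that [Ce³⁺] = s and [OH⁻] = 3s.
Ksp = [Ce³⁺][OH⁻]^3 = s · (3s)^3 = 27s^4
27s^4 = 1.3×10⁻²⁰  ⇒  s^4 = 4.8×10⁻²²
s = (4.8×10⁻²²)^(1/4) = 4.7×10⁻⁶ mol/L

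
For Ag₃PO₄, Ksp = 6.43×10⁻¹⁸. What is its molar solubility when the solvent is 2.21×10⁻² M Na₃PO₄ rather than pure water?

Ag₃PO₄(s) ⇌ 3 Ag⁺(aq) + PO₄³⁻(aq)
Let s be the solubility of Ag₃PO₄ here. The common ion gives [PO₄³⁻] ≈ 2.21×10⁻² M, and [Ag⁺] = 3s.
Ksp = [Ag⁺]^3[PO₄³⁻] = (3s)^3(2.21×10⁻²)
(3s)^3 = 6.43×10⁻¹⁸ / (2.21×10⁻²) = 2.91×10⁻¹⁶
s = 2.21×10⁻⁶ M

2.21×10⁻⁶ M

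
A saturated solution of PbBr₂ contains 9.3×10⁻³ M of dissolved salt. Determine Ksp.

PbBr₂(s) ⇌ Pb²⁺(aq) + 2 Br⁻(aq)
Let s be the molar solubility. Then [Pb²⁺] = s and [Br⁻] = 2s.
Ksp = [Pb²⁺][Br⁻]^2 = s · (2s)^2 = 4s^3
Ksp = 4 × (9.3×10⁻³)^3 = 3.2×10⁻⁶

Ksp = 3.2×10⁻⁶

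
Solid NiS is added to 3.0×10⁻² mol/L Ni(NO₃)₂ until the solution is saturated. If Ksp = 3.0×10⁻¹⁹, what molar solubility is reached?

1.0×10⁻¹⁷ M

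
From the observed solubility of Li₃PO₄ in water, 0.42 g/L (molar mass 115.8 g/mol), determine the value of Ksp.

Ksp = 4.7×10⁻⁹

Molar solubility s = (0.42 g/L) / (115.8 g/mol) = 3.627×10⁻³ mol/L
Li₃PO₄(s) ⇌ 3 Li⁺(aq) + PO₄³⁻(aq)
Let s be the molar solubility. Then [Li⁺] = 3s and [PO₄³⁻] = s.
Ksp = [Li⁺]^3[PO₄³⁻] = (3s)^3 · s = 27s^4
Ksp = 27 × (3.627×10⁻³)^4 = 4.7×10⁻⁹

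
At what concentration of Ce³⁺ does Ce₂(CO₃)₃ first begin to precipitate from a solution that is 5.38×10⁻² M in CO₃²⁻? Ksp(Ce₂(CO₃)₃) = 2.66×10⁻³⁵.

4.13×10⁻¹⁶ M

Precipitation begins when Q = Ksp.
Ce₂(CO₃)₃(s) ⇌ 2 Ce³⁺(aq) + 3 CO₃²⁻(aq)
Ksp = [Ce³⁺]^2[CO₃²⁻]^3 = [Ce³⁺]^2(5.38×10⁻²)^3
[Ce³⁺]^2 = 2.66×10⁻³⁵ / (5.38×10⁻²)^3 = 1.71×10⁻³¹
[Ce³⁺] = 4.13×10⁻¹⁶ M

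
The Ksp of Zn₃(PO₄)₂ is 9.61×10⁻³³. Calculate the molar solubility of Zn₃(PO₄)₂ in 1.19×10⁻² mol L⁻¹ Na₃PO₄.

1.36×10⁻¹⁰ M

Zn₃(PO₄)₂(s) ⇌ 3 Zn²⁺(aq) + 2 PO₄³⁻(aq)
Let s be the solubility of Zn₃(PO₄)₂ here. The common ion gives [PO₄³⁻] ≈ 1.19×10⁻² mol L⁻¹, and [Zn²⁺] = 3s.
Ksp = [Zn²⁺]^3[PO₄³⁻]^2 = (3s)^3(1.19×10⁻²)^2
(3s)^3 = 9.61×10⁻³³ / (1.19×10⁻²)^2 = 6.79×10⁻²⁹
s = 1.36×10⁻¹⁰ mol L⁻¹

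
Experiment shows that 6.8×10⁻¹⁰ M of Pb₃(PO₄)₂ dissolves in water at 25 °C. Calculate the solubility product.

Pb₃(PO₄)₂(s) ⇌ 3 Pb²⁺(aq) + 2 PO₄³⁻(aq)
Let s be the molar solubility. Then [Pb²⁺] = 3s and [PO₄³⁻] = 2s.
Ksp = [Pb²⁺]^3[PO₄³⁻]^2 = (3s)^3 · (2s)^2 = 108s^5
Ksp = 108 × (6.8×10⁻¹⁰)^5 = 1.6×10⁻⁴⁴

Ksp = 1.6×10⁻⁴⁴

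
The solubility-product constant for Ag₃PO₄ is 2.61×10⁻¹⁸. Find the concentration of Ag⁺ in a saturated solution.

5.29×10⁻⁵ M

Ag₃PO₄(s) ⇌ 3 Ag⁺(aq) + PO₄³⁻(aq)
For each mole of Ag₃PO₄ that dissolves per liter, [Ag⁺] = 3s and [PO₄³⁻] = s; let s denote this solubility.
Ksp = [Ag⁺]^3[PO₄³⁻] = (3s)^3 · s = 27s^4 = 2.61×10⁻¹⁸
s = 1.76×10⁻⁵ mol L⁻¹
[Ag⁺] = 3s = 5.29×10⁻⁵ mol L⁻¹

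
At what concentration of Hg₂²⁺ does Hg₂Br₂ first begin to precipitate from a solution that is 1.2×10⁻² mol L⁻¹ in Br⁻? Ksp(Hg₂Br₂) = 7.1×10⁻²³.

4.9×10⁻¹⁹ M

Precipitation begins when Q = Ksp.
Hg₂Br₂(s) ⇌ Hg₂²⁺(aq) + 2 Br⁻(aq)
Ksp = [Hg₂²⁺][Br⁻]^2 = [Hg₂²⁺](1.2×10⁻²)^2
[Hg₂²⁺] = 7.1×10⁻²³ / (1.2×10⁻²)^2 = 4.9×10⁻¹⁹
[Hg₂²⁺] = 4.9×10⁻¹⁹ mol L⁻¹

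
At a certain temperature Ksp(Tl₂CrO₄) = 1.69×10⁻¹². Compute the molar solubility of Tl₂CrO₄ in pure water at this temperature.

7.50×10⁻⁵ M

Tl₂CrO₄(s) ⇌ 2 Tl⁺(aq) + CrO₄²⁻(aq)
Call the molar solubility s, so that [Tl⁺] = 2s and [CrO₄²⁻] = s.
Ksp = [Tl⁺]^2[CrO₄²⁻] = (2s)^2 · s = 4s^3
4s^3 = 1.69×10⁻¹²  ⇒  s^3 = 4.23×10⁻¹³
s = (4.23×10⁻¹³)^(1/3) = 7.50×10⁻⁵ mol/L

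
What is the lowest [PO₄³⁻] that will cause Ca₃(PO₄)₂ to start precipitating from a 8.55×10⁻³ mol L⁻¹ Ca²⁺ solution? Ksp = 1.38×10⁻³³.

4.70×10⁻¹⁴ M

Precipitation of each salt begins when its ion product equals Ksp.
Ca₃(PO₄)₂(s) ⇌ 3 Ca²⁺(aq) + 2 PO₄³⁻(aq)
Ksp = [Ca²⁺]^3[PO₄³⁻]^2 = [PO₄³⁻]^2(8.55×10⁻³)^3
[PO₄³⁻]^2 = 1.38×10⁻³³ / (8.55×10⁻³)^3 = 2.21×10⁻²⁷
[PO₄³⁻] = 4.70×10⁻¹⁴ mol L⁻¹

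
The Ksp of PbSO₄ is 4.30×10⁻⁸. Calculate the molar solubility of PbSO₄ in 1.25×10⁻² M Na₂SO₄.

3.44×10⁻⁶ M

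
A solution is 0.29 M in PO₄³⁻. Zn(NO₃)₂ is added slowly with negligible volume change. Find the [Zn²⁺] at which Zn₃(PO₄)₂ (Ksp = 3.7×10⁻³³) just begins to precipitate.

The threshold for precipitation is Q = Ksp.
Zn₃(PO₄)₂(s) ⇌ 3 Zn²⁺(aq) + 2 PO₄³⁻(aq)
Ksp = [Zn²⁺]^3[PO₄³⁻]^2 = [Zn²⁺]^3(0.29)^2
[Zn²⁺]^3 = 3.7×10⁻³³ / (0.29)^2 = 4.4×10⁻³²
[Zn²⁺] = 3.5×10⁻¹¹ M

3.5×10⁻¹¹ M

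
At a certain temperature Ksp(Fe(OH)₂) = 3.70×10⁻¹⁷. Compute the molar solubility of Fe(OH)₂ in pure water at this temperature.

Fe(OH)₂(s) ⇌ Fe²⁺(aq) + 2 OH⁻(aq)
With molar solubility s: [Fe²⁺] = s, [OH⁻] = 2s.
Ksp = [Fe²⁺][OH⁻]^2 = s · (2s)^2 = 4s^3
4s^3 = 3.70×10⁻¹⁷  ⇒  s^3 = 9.25×10⁻¹⁸
s = 2.10×10⁻⁶ mol/L

2.10×10⁻⁶ M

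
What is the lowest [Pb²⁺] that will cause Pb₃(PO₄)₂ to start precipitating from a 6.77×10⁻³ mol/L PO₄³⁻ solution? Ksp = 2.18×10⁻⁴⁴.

A salt starts to precipitate once the ion product Q reaches its Ksp.
Pb₃(PO₄)₂(s) ⇌ 3 Pb²⁺(aq) + 2 PO₄³⁻(aq)
Ksp = [Pb²⁺]^3[PO₄³⁻]^2 = [Pb²⁺]^3(6.77×10⁻³)^2
[Pb²⁺]^3 = 2.18×10⁻⁴⁴ / (6.77×10⁻³)^2 = 4.76×10⁻⁴⁰
[Pb²⁺] = 7.81×10⁻¹⁴ mol/L

7.81×10⁻¹⁴ M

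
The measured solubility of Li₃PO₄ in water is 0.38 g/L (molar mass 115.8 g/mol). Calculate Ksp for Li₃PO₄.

Ksp = 3.1×10⁻⁹

Molar solubility s = (0.38 g/L) / (115.8 g/mol) = 3.282×10⁻³ mol/L
Li₃PO₄(s) ⇌ 3 Li⁺(aq) + PO₄³⁻(aq)
With molar solubility s: [Li⁺] = 3s, [PO₄³⁻] = s.
Ksp = [Li⁺]^3[PO₄³⁻] = (3s)^3 · s = 27s^4
Ksp = 27 × (3.282×10⁻³)^4 = 3.1×10⁻⁹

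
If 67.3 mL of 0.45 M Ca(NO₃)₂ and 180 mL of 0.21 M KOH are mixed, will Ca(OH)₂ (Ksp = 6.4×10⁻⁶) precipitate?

Yes

The combined volume is 247.3 mL.
[Ca²⁺] = (0.45)(67.3)/247.3 = 0.12 M
[OH⁻] = (0.21)(180)/247.3 = 0.15 M
Q = [Ca²⁺][OH⁻]^2 = 2.9×10⁻³
Since Q (2.9×10⁻³) exceeds Ksp (6.4×10⁻⁶), Ca(OH)₂ will precipitate.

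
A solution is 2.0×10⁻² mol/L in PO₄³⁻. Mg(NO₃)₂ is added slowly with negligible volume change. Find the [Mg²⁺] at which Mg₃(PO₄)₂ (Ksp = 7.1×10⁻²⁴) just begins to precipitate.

2.6×10⁻⁷ M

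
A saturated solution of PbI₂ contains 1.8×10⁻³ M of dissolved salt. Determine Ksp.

Ksp = 2.3×10⁻⁸

PbI₂(s) ⇌ Pb²⁺(aq) + 2 I⁻(aq)
With molar solubility s: [Pb²⁺] = s, [I⁻] = 2s.
Ksp = [Pb²⁺][I⁻]^2 = s · (2s)^2 = 4s^3
Ksp = 4 × (1.8×10⁻³)^3 = 2.3×10⁻⁸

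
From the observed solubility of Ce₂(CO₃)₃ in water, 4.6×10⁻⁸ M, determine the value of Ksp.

Ksp = 2.2×10⁻³⁵

Ce₂(CO₃)₃(s) ⇌ 2 Ce³⁺(aq) + 3 CO₃²⁻(aq)
With molar solubility s: [Ce³⁺] = 2s, [CO₃²⁻] = 3s.
Ksp = [Ce³⁺]^2[CO₃²⁻]^3 = (2s)^2 · (3s)^3 = 108s^5
Ksp = 108 × (4.6×10⁻⁸)^5 = 2.2×10⁻³⁵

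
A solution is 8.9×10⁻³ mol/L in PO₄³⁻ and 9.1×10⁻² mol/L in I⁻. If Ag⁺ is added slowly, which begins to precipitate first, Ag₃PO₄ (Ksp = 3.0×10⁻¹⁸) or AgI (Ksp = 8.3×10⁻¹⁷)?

A salt starts to precipitate once the ion product Q reaches its Ksp.
For Ag₃PO₄: [Ag⁺] = (Ksp/[PO₄³⁻])^(1/3) = 7.0×10⁻⁶ mol/L
For AgI: [Ag⁺] = (Ksp/[I⁻]) = 9.1×10⁻¹⁶ mol/L
The smaller threshold [Ag⁺] is reached first, so AgI precipitates first.

AgI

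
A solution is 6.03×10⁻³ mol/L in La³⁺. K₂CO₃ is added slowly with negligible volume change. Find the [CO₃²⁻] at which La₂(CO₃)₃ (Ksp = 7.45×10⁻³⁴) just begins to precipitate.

2.74×10⁻¹⁰ M

Precipitation of each salt begins when its ion product equals Ksp.
La₂(CO₃)₃(s) ⇌ 2 La³⁺(aq) + 3 CO₃²⁻(aq)
Ksp = [La³⁺]^2[CO₃²⁻]^3 = [CO₃²⁻]^3(6.03×10⁻³)^2
[CO₃²⁻]^3 = 7.45×10⁻³⁴ / (6.03×10⁻³)^2 = 2.05×10⁻²⁹
[CO₃²⁻] = 2.74×10⁻¹⁰ mol/L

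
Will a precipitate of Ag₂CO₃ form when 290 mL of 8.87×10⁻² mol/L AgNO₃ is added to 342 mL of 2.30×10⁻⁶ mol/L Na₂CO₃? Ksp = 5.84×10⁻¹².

Yes

Total volume after mixing = 290 + 342 = 632 mL.
[Ag⁺] = (8.87×10⁻²)(290)/632 = 4.07×10⁻² mol/L
[CO₃²⁻] = (2.30×10⁻⁶)(342)/632 = 1.24×10⁻⁶ mol/L
Q = [Ag⁺]^2[CO₃²⁻] = 2.06×10⁻⁹
Q = 2.06×10⁻⁹ > Ksp = 5.84×10⁻¹², so the solution is supersaturated and Ag₂CO₃ precipitates.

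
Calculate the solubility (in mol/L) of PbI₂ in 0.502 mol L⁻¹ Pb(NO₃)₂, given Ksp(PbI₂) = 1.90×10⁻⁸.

PbI₂(s) ⇌ Pb²⁺(aq) + 2 I⁻(aq)
With Pb²⁺ already at 0.502 mol L⁻¹ and s small, take [Pb²⁺] ≈ 0.502 mol L⁻¹ and [I⁻] = 2s.
Ksp = [Pb²⁺][I⁻]^2 = (0.502)(2s)^2
(2s)^2 = 1.90×10⁻⁸ / (0.502) = 3.78×10⁻⁸
s = 9.73×10⁻⁵ mol L⁻¹

9.73×10⁻⁵ M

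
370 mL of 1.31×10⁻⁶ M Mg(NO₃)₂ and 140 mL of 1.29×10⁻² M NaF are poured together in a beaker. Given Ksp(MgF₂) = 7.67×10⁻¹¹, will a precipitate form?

No

The combined volume is 510 mL.
[Mg²⁺] = (1.31×10⁻⁶)(370)/510 = 9.50×10⁻⁷ M
[F⁻] = (1.29×10⁻²)(140)/510 = 3.54×10⁻³ M
Q = [Mg²⁺][F⁻]^2 = 1.19×10⁻¹¹
Q = 1.19×10⁻¹¹ < Ksp = 7.67×10⁻¹¹, so the solution is unsaturated and no precipitate forms.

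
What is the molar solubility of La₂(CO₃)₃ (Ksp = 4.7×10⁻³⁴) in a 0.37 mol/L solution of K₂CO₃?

La₂(CO₃)₃(s) ⇌ 2 La³⁺(aq) + 3 CO₃²⁻(aq)
CO₃²⁻ is already present at 0.37 mol/L. If s mol/L of La₂(CO₃)₃ dissolves, [La³⁺] = 2s while [CO₃²⁻] ≈ 0.37 mol/L.
Ksp = [La³⁺]^2[CO₃²⁻]^3 = (2s)^2(0.37)^3
(2s)^2 = 4.7×10⁻³⁴ / (0.37)^3 = 9.3×10⁻³³
s = 4.8×10⁻¹⁷ mol/L

4.8×10⁻¹⁷ M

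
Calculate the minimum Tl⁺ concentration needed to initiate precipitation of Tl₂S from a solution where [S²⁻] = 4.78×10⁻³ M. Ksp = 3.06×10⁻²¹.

8.00×10⁻¹⁰ M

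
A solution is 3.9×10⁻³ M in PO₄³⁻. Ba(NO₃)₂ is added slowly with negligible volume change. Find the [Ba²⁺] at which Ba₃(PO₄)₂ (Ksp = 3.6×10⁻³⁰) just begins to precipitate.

Precipitation begins when Q = Ksp.
Ba₃(PO₄)₂(s) ⇌ 3 Ba²⁺(aq) + 2 PO₄³⁻(aq)
Ksp = [Ba²⁺]^3[PO₄³⁻]^2 = [Ba²⁺]^3(3.9×10⁻³)^2
[Ba²⁺]^3 = 3.6×10⁻³⁰ / (3.9×10⁻³)^2 = 2.4×10⁻²⁵
[Ba²⁺] = 6.2×10⁻⁹ M

6.2×10⁻⁹ M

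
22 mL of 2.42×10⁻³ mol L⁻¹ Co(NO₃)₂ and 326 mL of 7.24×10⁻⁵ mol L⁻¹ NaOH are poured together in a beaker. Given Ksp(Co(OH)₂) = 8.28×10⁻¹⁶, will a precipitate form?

Yes

The combined volume is 348 mL.
[Co²⁺] = (2.42×10⁻³)(22)/348 = 1.53×10⁻⁴ mol L⁻¹
[OH⁻] = (7.24×10⁻⁵)(326)/348 = 6.78×10⁻⁵ mol L⁻¹
Q = [Co²⁺][OH⁻]^2 = 7.04×10⁻¹³
Since Q (7.04×10⁻¹³) exceeds Ksp (8.28×10⁻¹⁶), Co(OH)₂ will precipitate.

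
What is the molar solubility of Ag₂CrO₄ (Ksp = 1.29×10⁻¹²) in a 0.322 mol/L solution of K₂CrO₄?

1.00×10⁻⁶ M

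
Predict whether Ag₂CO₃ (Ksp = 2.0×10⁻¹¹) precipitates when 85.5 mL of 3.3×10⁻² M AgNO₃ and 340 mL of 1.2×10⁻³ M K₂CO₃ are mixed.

After mixing, V = 85.5 mL + 340 mL = 425.5 mL.
[Ag⁺] = (3.3×10⁻²)(85.5)/425.5 = 6.6×10⁻³ M
[CO₃²⁻] = (1.2×10⁻³)(340)/425.5 = 9.6×10⁻⁴ M
Q = [Ag⁺]^2[CO₃²⁻] = 4.2×10⁻⁸
Because Q > Ksp (4.2×10⁻⁸ vs 2.0×10⁻¹¹), a precipitate of Ag₂CO₃ forms.

Yes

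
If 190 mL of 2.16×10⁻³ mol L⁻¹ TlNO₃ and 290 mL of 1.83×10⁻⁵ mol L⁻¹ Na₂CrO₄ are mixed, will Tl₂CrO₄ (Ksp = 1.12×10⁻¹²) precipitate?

Yes

Total volume after mixing = 190 + 290 = 480 mL.
[Tl⁺] = (2.16×10⁻³)(190)/480 = 8.55×10⁻⁴ mol L⁻¹
[CrO₄²⁻] = (1.83×10⁻⁵)(290)/480 = 1.11×10⁻⁵ mol L⁻¹
Q = [Tl⁺]^2[CrO₄²⁻] = 8.08×10⁻¹²
Because Q > Ksp (8.08×10⁻¹² vs 1.12×10⁻¹²), a precipitate of Tl₂CrO₄ forms.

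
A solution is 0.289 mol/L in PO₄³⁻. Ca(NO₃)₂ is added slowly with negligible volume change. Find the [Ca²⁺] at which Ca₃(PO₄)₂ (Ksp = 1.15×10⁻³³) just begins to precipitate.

2.40×10⁻¹¹ M

Each salt precipitates once Q = Ksp for that salt.
Ca₃(PO₄)₂(s) ⇌ 3 Ca²⁺(aq) + 2 PO₄³⁻(aq)
Ksp = [Ca²⁺]^3[PO₄³⁻]^2 = [Ca²⁺]^3(0.289)^2
[Ca²⁺]^3 = 1.15×10⁻³³ / (0.289)^2 = 1.38×10⁻³²
[Ca²⁺] = 2.40×10⁻¹¹ mol/L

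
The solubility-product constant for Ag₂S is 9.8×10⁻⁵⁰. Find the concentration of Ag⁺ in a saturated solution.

Ag₂S(s) ⇌ 2 Ag⁺(aq) + S²⁻(aq)
If s mol/L of Ag₂S dissolves, [Ag⁺] = 2s and [S²⁻] = s.
Ksp = [Ag⁺]^2[S²⁻] = (2s)^2 · s = 4s^3 = 9.8×10⁻⁵⁰
s = 2.9×10⁻¹⁷ mol L⁻¹
[Ag⁺] = 2s = 5.8×10⁻¹⁷ mol L⁻¹

5.8×10⁻¹⁷ M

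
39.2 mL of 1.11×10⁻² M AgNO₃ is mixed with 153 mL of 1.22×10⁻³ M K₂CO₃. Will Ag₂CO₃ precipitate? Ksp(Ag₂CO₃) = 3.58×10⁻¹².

Yes

Total volume after mixing = 39.2 + 153 = 192.2 mL.
[Ag⁺] = (1.11×10⁻²)(39.2)/192.2 = 2.26×10⁻³ M
[CO₃²⁻] = (1.22×10⁻³)(153)/192.2 = 9.71×10⁻⁴ M
Q = [Ag⁺]^2[CO₃²⁻] = 4.98×10⁻⁹
Because Q > Ksp (4.98×10⁻⁹ vs 3.58×10⁻¹²), a precipitate of Ag₂CO₃ forms.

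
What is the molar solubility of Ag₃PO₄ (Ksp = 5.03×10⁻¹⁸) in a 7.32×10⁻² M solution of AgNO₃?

1.28×10⁻¹⁴ M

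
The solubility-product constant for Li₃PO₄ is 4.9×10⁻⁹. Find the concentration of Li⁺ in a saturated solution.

1.1×10⁻² M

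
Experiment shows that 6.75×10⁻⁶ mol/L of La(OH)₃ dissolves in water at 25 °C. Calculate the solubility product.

La(OH)₃(s) ⇌ La³⁺(aq) + 3 OH⁻(aq)
Call the molar solubility s, so that [La³⁺] = s and [OH⁻] = 3s.
Ksp = [La³⁺][OH⁻]^3 = s · (3s)^3 = 27s^4
Ksp = 27 × (6.75×10⁻⁶)^4 = 5.61×10⁻²⁰

Ksp = 5.61×10⁻²⁰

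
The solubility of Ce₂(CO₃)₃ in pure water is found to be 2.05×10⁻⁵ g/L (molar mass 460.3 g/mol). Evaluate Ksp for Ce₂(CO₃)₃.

Ksp = 1.89×10⁻³⁵

Molar solubility s = (2.05×10⁻⁵ g/L) / (460.3 g/mol) = 4.4536×10⁻⁸ mol/L
Ce₂(CO₃)₃(s) ⇌ 2 Ce³⁺(aq) + 3 CO₃²⁻(aq)
For each mole of Ce₂(CO₃)₃ that dissolves per liter, [Ce³⁺] = 2s and [CO₃²⁻] = 3s; let s denote this solubility.
Ksp = [Ce³⁺]^2[CO₃²⁻]^3 = (2s)^2 · (3s)^3 = 108s^5
Ksp = 108 × (4.4536×10⁻⁸)^5 = 1.89×10⁻³⁵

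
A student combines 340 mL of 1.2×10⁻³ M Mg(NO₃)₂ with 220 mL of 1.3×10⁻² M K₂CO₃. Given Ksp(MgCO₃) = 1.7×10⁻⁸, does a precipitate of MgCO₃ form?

Total volume after mixing = 340 + 220 = 560 mL.
[Mg²⁺] = (1.2×10⁻³)(340)/560 = 7.3×10⁻⁴ M
[CO₃²⁻] = (1.3×10⁻²)(220)/560 = 5.1×10⁻³ M
Q = [Mg²⁺][CO₃²⁻] = 3.7×10⁻⁶
Q = 3.7×10⁻⁶ > Ksp = 1.7×10⁻⁸, so the solution is supersaturated and MgCO₃ precipitates.

Yes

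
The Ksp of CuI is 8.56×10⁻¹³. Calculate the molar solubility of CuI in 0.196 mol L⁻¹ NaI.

CuI(s) ⇌ Cu⁺(aq) + I⁻(aq)
With I⁻ already at 0.196 mol L⁻¹ and s small, take [I⁻] ≈ 0.196 mol L⁻¹ and [Cu⁺] = s.
Ksp = [Cu⁺][I⁻] = s(0.196)
s = 8.56×10⁻¹³ / (0.196) = 4.37×10⁻¹²
s = 4.37×10⁻¹² mol L⁻¹

4.37×10⁻¹² M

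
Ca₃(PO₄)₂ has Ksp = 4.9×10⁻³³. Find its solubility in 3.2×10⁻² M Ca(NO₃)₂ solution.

6.1×10⁻¹⁵ M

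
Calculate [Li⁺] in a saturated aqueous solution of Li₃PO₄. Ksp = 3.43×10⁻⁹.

1.01×10⁻² M

Li₃PO₄(s) ⇌ 3 Li⁺(aq) + PO₄³⁻(aq)
If s mol/L of Li₃PO₄ dissolves, [Li⁺] = 3s and [PO₄³⁻] = s.
Ksp = [Li⁺]^3[PO₄³⁻] = (3s)^3 · s = 27s^4 = 3.43×10⁻⁹
s = 3.36×10⁻³ mol L⁻¹
[Li⁺] = 3s = 1.01×10⁻² mol L⁻¹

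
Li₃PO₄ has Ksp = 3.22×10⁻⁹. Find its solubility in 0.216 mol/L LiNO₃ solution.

Li₃PO₄(s) ⇌ 3 Li⁺(aq) + PO₄³⁻(aq)
The solution already contains Li⁺ at 0.216 mol/L. Let s be the molar solubility of Li₃PO₄.
[Li⁺] ≈ 0.216 mol/L (common ion dominates); [PO₄³⁻] = s.
Ksp = [Li⁺]^3[PO₄³⁻] = (0.216)^3s
s = 3.22×10⁻⁹ / (0.216)^3 = 3.20×10⁻⁷
s = 3.20×10⁻⁷ mol/L

3.20×10⁻⁷ M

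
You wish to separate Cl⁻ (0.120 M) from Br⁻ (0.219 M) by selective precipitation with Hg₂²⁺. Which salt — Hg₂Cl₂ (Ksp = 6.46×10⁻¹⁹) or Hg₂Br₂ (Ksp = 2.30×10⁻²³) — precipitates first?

Hg₂Br₂

The threshold for precipitation is Q = Ksp.
For Hg₂Cl₂: [Hg₂²⁺] = (Ksp/[Cl⁻]^2) = 4.49×10⁻¹⁷ M
For Hg₂Br₂: [Hg₂²⁺] = (Ksp/[Br⁻]^2) = 4.80×10⁻²² M
Since Hg₂Br₂ needs less Hg₂²⁺ to reach saturation, it precipitates first.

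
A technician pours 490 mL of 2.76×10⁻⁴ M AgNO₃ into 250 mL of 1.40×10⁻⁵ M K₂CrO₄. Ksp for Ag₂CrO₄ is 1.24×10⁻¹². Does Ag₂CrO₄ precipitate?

After mixing, V = 490 mL + 250 mL = 740 mL.
[Ag⁺] = (2.76×10⁻⁴)(490)/740 = 1.83×10⁻⁴ M
[CrO₄²⁻] = (1.40×10⁻⁵)(250)/740 = 4.73×10⁻⁶ M
Q = [Ag⁺]^2[CrO₄²⁻] = 1.58×10⁻¹³
Q < Ksp (1.58×10⁻¹³ vs 1.24×10⁻¹²); the solution remains unsaturated and no precipitate forms.

No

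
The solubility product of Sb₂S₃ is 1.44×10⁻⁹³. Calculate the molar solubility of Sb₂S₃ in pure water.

Sb₂S₃(s) ⇌ 2 Sb³⁺(aq) + 3 S²⁻(aq)
With molar solubility s: [Sb³⁺] = 2s, [S²⁻] = 3s.
Ksp = [Sb³⁺]^2[S²⁻]^3 = (2s)^2 · (3s)^3 = 108s^5
108s^5 = 1.44×10⁻⁹³  ⇒  s^5 = 1.33×10⁻⁹⁵
Taking the 5th root, s = 1.06×10⁻¹⁹ mol L⁻¹.

1.06×10⁻¹⁹ M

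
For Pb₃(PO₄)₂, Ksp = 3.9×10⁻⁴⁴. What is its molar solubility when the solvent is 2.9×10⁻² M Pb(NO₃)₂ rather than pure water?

Pb₃(PO₄)₂(s) ⇌ 3 Pb²⁺(aq) + 2 PO₄³⁻(aq)
With Pb²⁺ already at 2.9×10⁻² M and s small, take [Pb²⁺] ≈ 2.9×10⁻² M and [PO₄³⁻] = 2s.
Ksp = [Pb²⁺]^3[PO₄³⁻]^2 = (2.9×10⁻²)^3(2s)^2
(2s)^2 = 3.9×10⁻⁴⁴ / (2.9×10⁻²)^3 = 1.6×10⁻³⁹
s = 2.0×10⁻²⁰ M

2.0×10⁻²⁰ M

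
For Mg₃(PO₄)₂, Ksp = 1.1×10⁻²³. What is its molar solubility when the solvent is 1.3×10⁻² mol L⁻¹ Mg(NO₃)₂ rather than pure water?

Mg₃(PO₄)₂(s) ⇌ 3 Mg²⁺(aq) + 2 PO₄³⁻(aq)
With Mg²⁺ already at 1.3×10⁻² mol L⁻¹ and s small, take [Mg²⁺] ≈ 1.3×10⁻² mol L⁻¹ and [PO₄³⁻] = 2s.
Ksp = [Mg²⁺]^3[PO₄³⁻]^2 = (1.3×10⁻²)^3(2s)^2
(2s)^2 = 1.1×10⁻²³ / (1.3×10⁻²)^3 = 5.0×10⁻¹⁸
s = 1.1×10⁻⁹ mol L⁻¹

1.1×10⁻⁹ M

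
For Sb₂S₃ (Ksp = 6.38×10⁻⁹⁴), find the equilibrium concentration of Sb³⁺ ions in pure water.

1.80×10⁻¹⁹ M

Sb₂S₃(s) ⇌ 2 Sb³⁺(aq) + 3 S²⁻(aq)
Call the molar solubility s, so that [Sb³⁺] = 2s and [S²⁻] = 3s.
Ksp = [Sb³⁺]^2[S²⁻]^3 = (2s)^2 · (3s)^3 = 108s^5 = 6.38×10⁻⁹⁴
s = 9.00×10⁻²⁰ mol L⁻¹
[Sb³⁺] = 2s = 1.80×10⁻¹⁹ mol L⁻¹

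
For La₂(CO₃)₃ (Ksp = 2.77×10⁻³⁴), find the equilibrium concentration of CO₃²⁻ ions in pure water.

2.29×10⁻⁷ M

La₂(CO₃)₃(s) ⇌ 2 La³⁺(aq) + 3 CO₃²⁻(aq)
For each mole of La₂(CO₃)₃ that dissolves per liter, [La³⁺] = 2s and [CO₃²⁻] = 3s; let s denote this solubility.
Ksp = [La³⁺]^2[CO₃²⁻]^3 = (2s)^2 · (3s)^3 = 108s^5 = 2.77×10⁻³⁴
s = 7.62×10⁻⁸ mol/L
[CO₃²⁻] = 3s = 2.29×10⁻⁷ mol/L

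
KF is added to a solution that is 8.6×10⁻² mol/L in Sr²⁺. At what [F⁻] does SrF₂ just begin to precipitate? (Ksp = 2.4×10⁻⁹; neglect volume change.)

1.7×10⁻⁴ M

The threshold for precipitation is Q = Ksp.
SrF₂(s) ⇌ Sr²⁺(aq) + 2 F⁻(aq)
Ksp = [Sr²⁺][F⁻]^2 = [F⁻]^2(8.6×10⁻²)
[F⁻]^2 = 2.4×10⁻⁹ / (8.6×10⁻²) = 2.8×10⁻⁸
[F⁻] = 1.7×10⁻⁴ mol/L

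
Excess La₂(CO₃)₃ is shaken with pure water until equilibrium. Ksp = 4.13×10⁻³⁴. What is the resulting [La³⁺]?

La₂(CO₃)₃(s) ⇌ 2 La³⁺(aq) + 3 CO₃²⁻(aq)
Call the molar solubility s, so that [La³⁺] = 2s and [CO₃²⁻] = 3s.
Ksp = [La³⁺]^2[CO₃²⁻]^3 = (2s)^2 · (3s)^3 = 108s^5 = 4.13×10⁻³⁴
s = 8.25×10⁻⁸ mol/L
[La³⁺] = 2s = 1.65×10⁻⁷ mol/L

1.65×10⁻⁷ M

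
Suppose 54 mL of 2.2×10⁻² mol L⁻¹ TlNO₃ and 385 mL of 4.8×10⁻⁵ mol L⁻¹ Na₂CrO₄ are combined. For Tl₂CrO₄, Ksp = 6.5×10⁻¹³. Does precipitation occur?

Yes

After mixing, V = 54 mL + 385 mL = 439 mL.
[Tl⁺] = (2.2×10⁻²)(54)/439 = 2.7×10⁻³ mol L⁻¹
[CrO₄²⁻] = (4.8×10⁻⁵)(385)/439 = 4.2×10⁻⁵ mol L⁻¹
Q = [Tl⁺]^2[CrO₄²⁻] = 3.1×10⁻¹⁰
Since Q (3.1×10⁻¹⁰) exceeds Ksp (6.5×10⁻¹³), Tl₂CrO₄ will precipitate.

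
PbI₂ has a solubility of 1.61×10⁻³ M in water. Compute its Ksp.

Ksp = 1.67×10⁻⁸

PbI₂(s) ⇌ Pb²⁺(aq) + 2 I⁻(aq)
If s mol/L of PbI₂ dissolves, [Pb²⁺] = s and [I⁻] = 2s.
Ksp = [Pb²⁺][I⁻]^2 = s · (2s)^2 = 4s^3
Ksp = 4 × (1.61×10⁻³)^3 = 1.67×10⁻⁸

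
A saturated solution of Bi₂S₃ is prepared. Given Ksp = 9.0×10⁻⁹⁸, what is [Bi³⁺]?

Bi₂S₃(s) ⇌ 2 Bi³⁺(aq) + 3 S²⁻(aq)
For each mole of Bi₂S₃ that dissolves per liter, [Bi³⁺] = 2s and [S²⁻] = 3s; let s denote this solubility.
Ksp = [Bi³⁺]^2[S²⁻]^3 = (2s)^2 · (3s)^3 = 108s^5 = 9.0×10⁻⁹⁸
s = 1.5×10⁻²⁰ M
[Bi³⁺] = 2s = 3.1×10⁻²⁰ M

3.1×10⁻²⁰ M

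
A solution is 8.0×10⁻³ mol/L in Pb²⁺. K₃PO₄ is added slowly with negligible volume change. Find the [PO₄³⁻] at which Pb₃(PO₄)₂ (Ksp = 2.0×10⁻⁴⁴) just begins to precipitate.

The threshold for precipitation is Q = Ksp.
Pb₃(PO₄)₂(s) ⇌ 3 Pb²⁺(aq) + 2 PO₄³⁻(aq)
Ksp = [Pb²⁺]^3[PO₄³⁻]^2 = [PO₄³⁻]^2(8.0×10⁻³)^3
[PO₄³⁻]^2 = 2.0×10⁻⁴⁴ / (8.0×10⁻³)^3 = 3.9×10⁻³⁸
[PO₄³⁻] = 2.0×10⁻¹⁹ mol/L

2.0×10⁻¹⁹ M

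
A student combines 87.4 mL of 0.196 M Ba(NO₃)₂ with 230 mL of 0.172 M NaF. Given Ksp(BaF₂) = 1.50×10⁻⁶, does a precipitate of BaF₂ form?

Yes

The combined volume is 317.4 mL.
[Ba²⁺] = (0.196)(87.4)/317.4 = 5.40×10⁻² M
[F⁻] = (0.172)(230)/317.4 = 0.125 M
Q = [Ba²⁺][F⁻]^2 = 8.38×10⁻⁴
Since Q (8.38×10⁻⁴) exceeds Ksp (1.50×10⁻⁶), BaF₂ will precipitate.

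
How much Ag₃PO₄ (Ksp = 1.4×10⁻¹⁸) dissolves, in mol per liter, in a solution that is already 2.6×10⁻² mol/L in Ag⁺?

8.0×10⁻¹⁴ M

Ag₃PO₄(s) ⇌ 3 Ag⁺(aq) + PO₄³⁻(aq)
With Ag⁺ already at 2.6×10⁻² mol/L and s small, take [Ag⁺] ≈ 2.6×10⁻² mol/L and [PO₄³⁻] = s.
Ksp = [Ag⁺]^3[PO₄³⁻] = (2.6×10⁻²)^3s
s = 1.4×10⁻¹⁸ / (2.6×10⁻²)^3 = 8.0×10⁻¹⁴
s = 8.0×10⁻¹⁴ mol/L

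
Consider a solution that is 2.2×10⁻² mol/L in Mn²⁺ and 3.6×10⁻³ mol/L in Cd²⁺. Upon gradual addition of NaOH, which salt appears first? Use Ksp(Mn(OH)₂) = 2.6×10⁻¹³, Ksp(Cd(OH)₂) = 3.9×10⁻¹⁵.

Precipitation of each salt begins when its ion product equals Ksp.
For Mn(OH)₂: [OH⁻] = (Ksp/[Mn²⁺])^(1/2) = 3.4×10⁻⁶ mol/L
For Cd(OH)₂: [OH⁻] = (Ksp/[Cd²⁺])^(1/2) = 1.0×10⁻⁶ mol/L
Since Cd(OH)₂ needs less OH⁻ to reach saturation, it precipitates first.

Cd(OH)₂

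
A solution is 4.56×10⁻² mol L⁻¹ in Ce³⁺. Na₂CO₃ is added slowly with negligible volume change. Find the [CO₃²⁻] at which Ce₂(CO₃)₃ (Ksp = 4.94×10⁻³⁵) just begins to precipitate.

The threshold for precipitation is Q = Ksp.
Ce₂(CO₃)₃(s) ⇌ 2 Ce³⁺(aq) + 3 CO₃²⁻(aq)
Ksp = [Ce³⁺]^2[CO₃²⁻]^3 = [CO₃²⁻]^3(4.56×10⁻²)^2
[CO₃²⁻]^3 = 4.94×10⁻³⁵ / (4.56×10⁻²)^2 = 2.38×10⁻³²
[CO₃²⁻] = 2.87×10⁻¹¹ mol L⁻¹

2.87×10⁻¹¹ M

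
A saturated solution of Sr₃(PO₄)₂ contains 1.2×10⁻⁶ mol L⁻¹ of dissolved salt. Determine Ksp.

Sr₃(PO₄)₂(s) ⇌ 3 Sr²⁺(aq) + 2 PO₄³⁻(aq)
If s mol/L of Sr₃(PO₄)₂ dissolves, [Sr²⁺] = 3s and [PO₄³⁻] = 2s.
Ksp = [Sr²⁺]^3[PO₄³⁻]^2 = (3s)^3 · (2s)^2 = 108s^5
Ksp = 108 × (1.2×10⁻⁶)^5 = 2.7×10⁻²⁸

Ksp = 2.7×10⁻²⁸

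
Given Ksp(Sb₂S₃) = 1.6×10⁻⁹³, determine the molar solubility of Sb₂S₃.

Sb₂S₃(s) ⇌ 2 Sb³⁺(aq) + 3 S²⁻(aq)
If s mol/L of Sb₂S₃ dissolves, [Sb³⁺] = 2s and [S²⁻] = 3s.
Ksp = [Sb³⁺]^2[S²⁻]^3 = (2s)^2 · (3s)^3 = 108s^5
108s^5 = 1.6×10⁻⁹³  ⇒  s^5 = 1.5×10⁻⁹⁵
Taking the 5th root, s = 1.1×10⁻¹⁹ M.

1.1×10⁻¹⁹ M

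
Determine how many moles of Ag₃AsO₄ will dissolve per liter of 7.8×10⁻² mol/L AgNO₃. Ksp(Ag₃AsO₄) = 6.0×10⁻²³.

1.3×10⁻¹⁹ M

Ag₃AsO₄(s) ⇌ 3 Ag⁺(aq) + AsO₄³⁻(aq)
The solution already contains Ag⁺ at 7.8×10⁻² mol/L. Let s be the molar solubility of Ag₃AsO₄.
[Ag⁺] ≈ 7.8×10⁻² mol/L (common ion dominates); [AsO₄³⁻] = s.
Ksp = [Ag⁺]^3[AsO₄³⁻] = (7.8×10⁻²)^3s
s = 6.0×10⁻²³ / (7.8×10⁻²)^3 = 1.3×10⁻¹⁹
s = 1.3×10⁻¹⁹ mol/L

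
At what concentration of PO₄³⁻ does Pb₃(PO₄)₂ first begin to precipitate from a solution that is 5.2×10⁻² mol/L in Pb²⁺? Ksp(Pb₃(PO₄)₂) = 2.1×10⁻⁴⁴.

Precipitation begins when Q = Ksp.
Pb₃(PO₄)₂(s) ⇌ 3 Pb²⁺(aq) + 2 PO₄³⁻(aq)
Ksp = [Pb²⁺]^3[PO₄³⁻]^2 = [PO₄³⁻]^2(5.2×10⁻²)^3
[PO₄³⁻]^2 = 2.1×10⁻⁴⁴ / (5.2×10⁻²)^3 = 1.5×10⁻⁴⁰
[PO₄³⁻] = 1.2×10⁻²⁰ mol/L

1.2×10⁻²⁰ M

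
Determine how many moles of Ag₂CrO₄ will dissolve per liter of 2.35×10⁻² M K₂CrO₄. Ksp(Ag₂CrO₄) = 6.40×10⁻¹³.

Ag₂CrO₄(s) ⇌ 2 Ag⁺(aq) + CrO₄²⁻(aq)
Let s be the solubility of Ag₂CrO₄ here. The common ion gives [CrO₄²⁻] ≈ 2.35×10⁻² M, and [Ag⁺] = 2s.
Ksp = [Ag⁺]^2[CrO₄²⁻] = (2s)^2(2.35×10⁻²)
(2s)^2 = 6.40×10⁻¹³ / (2.35×10⁻²) = 2.72×10⁻¹¹
s = 2.61×10⁻⁶ M

2.61×10⁻⁶ M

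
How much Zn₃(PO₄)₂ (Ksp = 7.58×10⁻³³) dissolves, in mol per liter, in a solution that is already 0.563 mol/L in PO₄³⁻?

Zn₃(PO₄)₂(s) ⇌ 3 Zn²⁺(aq) + 2 PO₄³⁻(aq)
With PO₄³⁻ already at 0.563 mol/L and s small, take [PO₄³⁻] ≈ 0.563 mol/L and [Zn²⁺] = 3s.
Ksp = [Zn²⁺]^3[PO₄³⁻]^2 = (3s)^3(0.563)^2
(3s)^3 = 7.58×10⁻³³ / (0.563)^2 = 2.39×10⁻³²
s = 9.60×10⁻¹² mol/L

9.60×10⁻¹² M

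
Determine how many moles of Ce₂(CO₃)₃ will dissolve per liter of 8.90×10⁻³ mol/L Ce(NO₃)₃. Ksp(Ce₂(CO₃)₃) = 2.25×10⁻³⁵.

Ce₂(CO₃)₃(s) ⇌ 2 Ce³⁺(aq) + 3 CO₃²⁻(aq)
With Ce³⁺ already at 8.90×10⁻³ mol/L and s small, take [Ce³⁺] ≈ 8.90×10⁻³ mol/L and [CO₃²⁻] = 3s.
Ksp = [Ce³⁺]^2[CO₃²⁻]^3 = (8.90×10⁻³)^2(3s)^3
(3s)^3 = 2.25×10⁻³⁵ / (8.90×10⁻³)^2 = 2.84×10⁻³¹
s = 2.19×10⁻¹¹ mol/L

2.19×10⁻¹¹ M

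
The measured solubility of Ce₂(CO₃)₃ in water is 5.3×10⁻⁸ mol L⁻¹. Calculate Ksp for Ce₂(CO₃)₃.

Ce₂(CO₃)₃(s) ⇌ 2 Ce³⁺(aq) + 3 CO₃²⁻(aq)
If s mol/L of Ce₂(CO₃)₃ dissolves, [Ce³⁺] = 2s and [CO₃²⁻] = 3s.
Ksp = [Ce³⁺]^2[CO₃²⁻]^3 = (2s)^2 · (3s)^3 = 108s^5
Ksp = 108 × (5.3×10⁻⁸)^5 = 4.5×10⁻³⁵

Ksp = 4.5×10⁻³⁵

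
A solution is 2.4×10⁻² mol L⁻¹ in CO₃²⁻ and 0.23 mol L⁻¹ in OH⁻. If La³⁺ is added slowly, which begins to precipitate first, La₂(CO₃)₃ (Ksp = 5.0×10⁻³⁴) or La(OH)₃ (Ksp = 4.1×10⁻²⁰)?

Each salt precipitates once Q = Ksp for that salt.
For La₂(CO₃)₃: [La³⁺] = (Ksp/[CO₃²⁻]^3)^(1/2) = 6.0×10⁻¹⁵ mol L⁻¹
For La(OH)₃: [La³⁺] = (Ksp/[OH⁻]^3) = 3.4×10⁻¹⁸ mol L⁻¹
La(OH)₃ requires the lower [La³⁺], so it precipitates first.

La(OH)₃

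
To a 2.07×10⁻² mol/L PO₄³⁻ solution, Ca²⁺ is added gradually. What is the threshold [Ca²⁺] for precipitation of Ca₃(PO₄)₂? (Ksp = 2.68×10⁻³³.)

1.84×10⁻¹⁰ M

Precipitation of each salt begins when its ion product equals Ksp.
Ca₃(PO₄)₂(s) ⇌ 3 Ca²⁺(aq) + 2 PO₄³⁻(aq)
Ksp = [Ca²⁺]^3[PO₄³⁻]^2 = [Ca²⁺]^3(2.07×10⁻²)^2
[Ca²⁺]^3 = 2.68×10⁻³³ / (2.07×10⁻²)^2 = 6.25×10⁻³⁰
[Ca²⁺] = 1.84×10⁻¹⁰ mol/L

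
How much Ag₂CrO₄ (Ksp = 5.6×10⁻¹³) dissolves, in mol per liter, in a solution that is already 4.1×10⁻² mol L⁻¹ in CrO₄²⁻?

Ag₂CrO₄(s) ⇌ 2 Ag⁺(aq) + CrO₄²⁻(aq)
The solution already contains CrO₄²⁻ at 4.1×10⁻² mol L⁻¹. Let s be the molar solubility of Ag₂CrO₄.
[CrO₄²⁻] ≈ 4.1×10⁻² mol L⁻¹ (common ion dominates); [Ag⁺] = 2s.
Ksp = [Ag⁺]^2[CrO₄²⁻] = (2s)^2(4.1×10⁻²)
(2s)^2 = 5.6×10⁻¹³ / (4.1×10⁻²) = 1.4×10⁻¹¹
s = 1.8×10⁻⁶ mol L⁻¹

1.8×10⁻⁶ M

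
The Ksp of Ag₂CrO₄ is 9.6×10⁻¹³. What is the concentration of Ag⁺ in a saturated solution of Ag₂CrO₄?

Ag₂CrO₄(s) ⇌ 2 Ag⁺(aq) + CrO₄²⁻(aq)
Call the molar solubility s, so that [Ag⁺] = 2s and [CrO₄²⁻] = s.
Ksp = [Ag⁺]^2[CrO₄²⁻] = (2s)^2 · s = 4s^3 = 9.6×10⁻¹³
s = 6.2×10⁻⁵ mol/L
[Ag⁺] = 2s = 1.2×10⁻⁴ mol/L

1.2×10⁻⁴ M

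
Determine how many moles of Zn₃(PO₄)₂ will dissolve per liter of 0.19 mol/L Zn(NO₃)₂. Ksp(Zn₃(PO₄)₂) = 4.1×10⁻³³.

3.9×10⁻¹⁶ M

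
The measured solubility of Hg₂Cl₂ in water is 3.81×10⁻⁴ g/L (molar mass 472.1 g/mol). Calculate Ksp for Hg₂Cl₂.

Ksp = 2.10×10⁻¹⁸

Convert to molarity: s = 3.81×10⁻⁴ / 472.1 = 8.0703×10⁻⁷ mol/L
Hg₂Cl₂(s) ⇌ Hg₂²⁺(aq) + 2 Cl⁻(aq)
If s mol/L of Hg₂Cl₂ dissolves, [Hg₂²⁺] = s and [Cl⁻] = 2s.
Ksp = [Hg₂²⁺][Cl⁻]^2 = s · (2s)^2 = 4s^3
Ksp = 4 × (8.0703×10⁻⁷)^3 = 2.10×10⁻¹⁸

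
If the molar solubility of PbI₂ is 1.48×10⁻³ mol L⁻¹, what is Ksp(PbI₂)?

Ksp = 1.30×10⁻⁸

PbI₂(s) ⇌ Pb²⁺(aq) + 2 I⁻(aq)
For each mole of PbI₂ that dissolves per liter, [Pb²⁺] = s and [I⁻] = 2s; let s denote this solubility.
Ksp = [Pb²⁺][I⁻]^2 = s · (2s)^2 = 4s^3
Ksp = 4 × (1.48×10⁻³)^3 = 1.30×10⁻⁸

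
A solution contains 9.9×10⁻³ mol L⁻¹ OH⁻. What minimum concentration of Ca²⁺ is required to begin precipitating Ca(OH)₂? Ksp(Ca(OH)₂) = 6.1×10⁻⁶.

6.2×10⁻² M

Precipitation begins when Q = Ksp.
Ca(OH)₂(s) ⇌ Ca²⁺(aq) + 2 OH⁻(aq)
Ksp = [Ca²⁺][OH⁻]^2 = [Ca²⁺](9.9×10⁻³)^2
[Ca²⁺] = 6.1×10⁻⁶ / (9.9×10⁻³)^2 = 6.2×10⁻²
[Ca²⁺] = 6.2×10⁻² mol L⁻¹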